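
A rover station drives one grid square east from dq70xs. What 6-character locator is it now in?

Longitude subsquare x = 23; +1 → 24, wraps to 0 = a, carry into square.
Longitude square 7; +1 → 8.
The latitude characters are unchanged.

DQ80as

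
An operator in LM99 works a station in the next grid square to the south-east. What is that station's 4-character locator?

Longitude square 9; +1 → 10, wraps to 0, carry into field.
Longitude field L = 11; +1 → 12 = M.
Latitude square 9; −1 → 8.

MM08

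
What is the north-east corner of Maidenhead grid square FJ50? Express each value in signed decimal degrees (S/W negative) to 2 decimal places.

1.00, -68.00

Field F=5, J=9: +5·20° lon, +9·10° lat → SW at lon -80°, lat 0°.
Square 5, 0: +5·2° lon, +0·1° lat → SW at lon -70°, lat 0°.
Cell spans 2° lon × 1° lat. NE corner is SW corner plus one full cell.
latitude 1.00, longitude -68.00.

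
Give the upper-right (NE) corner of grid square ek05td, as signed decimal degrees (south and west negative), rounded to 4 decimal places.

Field E=4, K=10: +4·20° lon, +10·10° lat → SW at lon -100°, lat 10°.
Square 0, 5: +0·2° lon, +5·1° lat → SW at lon -100°, lat 15°.
Subsquare t=19, d=3: +19·0.0833333° lon, +3·0.0416667° lat → SW at lon -98.4167°, lat 15.125°.
Cell spans 0.0833333° lon × 0.0416667° lat. NE corner is SW corner plus one full cell.
latitude 15.1667, longitude -98.3333.

15.1667, -98.3333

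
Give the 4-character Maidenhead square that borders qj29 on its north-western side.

QK10

Longitude square 2; −1 → 1.
Latitude square 9; +1 → 10, wraps to 0, carry into field.
Latitude field J = 9; +1 → 10 = K.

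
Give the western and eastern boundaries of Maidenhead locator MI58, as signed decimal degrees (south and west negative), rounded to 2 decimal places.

70.00, 72.00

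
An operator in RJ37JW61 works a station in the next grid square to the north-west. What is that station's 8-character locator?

RJ37jw52

Longitude extended square 6; −1 → 5.
Latitude extended square 1; +1 → 2.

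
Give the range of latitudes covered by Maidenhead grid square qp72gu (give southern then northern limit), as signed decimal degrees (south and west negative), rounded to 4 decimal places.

62.8333, 62.8750

Field Q=16, P=15: +16·20° lon, +15·10° lat → SW at lon 140°, lat 60°.
Square 7, 2: +7·2° lon, +2·1° lat → SW at lon 154°, lat 62°.
Subsquare g=6, u=20: +6·0.0833333° lon, +20·0.0416667° lat → SW at lon 154.5°, lat 62.8333°.
Cell spans 0.0833333° lon × 0.0416667° lat.
south 62.8333, north 62.8750.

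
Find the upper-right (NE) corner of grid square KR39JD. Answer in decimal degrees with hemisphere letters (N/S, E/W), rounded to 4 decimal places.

89.1667° N, 26.8333° E

Field K=10, R=17: +10·20° lon, +17·10° lat → SW at lon 20°, lat 80°.
Square 3, 9: +3·2° lon, +9·1° lat → SW at lon 26°, lat 89°.
Subsquare j=9, d=3: +9·0.0833333° lon, +3·0.0416667° lat → SW at lon 26.75°, lat 89.125°.
Cell spans 0.0833333° lon × 0.0416667° lat. NE corner is SW corner plus one full cell.
latitude 89.1667° N, longitude 26.8333° E.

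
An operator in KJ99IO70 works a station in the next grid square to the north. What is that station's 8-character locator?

KJ99io71

Latitude extended square 0; +1 → 1.
The longitude characters are unchanged.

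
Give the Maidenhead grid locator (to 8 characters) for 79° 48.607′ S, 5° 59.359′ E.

JB20xe85

Offset from 180°W / 90°S: lon 185.98932°, lat 10.18988°.
Field: 185.98932/20 → 9 → J, 10.18988/10 → 1 → B; chars JB.
Square: 5.98932/2 → 2, 0.18988/1 → 0; chars 20.
Subsquare: 1.98932/0.0833333 → 23 → x, 0.18988/0.0416667 → 4 → e; chars xe.
Extended square: 0.07265/0.00833333 → 8, 0.02322/0.00416667 → 5; chars 85.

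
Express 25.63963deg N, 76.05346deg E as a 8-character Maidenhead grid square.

Add 180° to longitude and 90° to latitude: 256.05346, 115.63963.
Field: lon ⌊256.05346/20⌋ = 12 → M; lat ⌊115.63963/10⌋ = 11 → L.
Square: lon ⌊16.05346/2⌋ = 8; lat ⌊5.63963/1⌋ = 5.
Subsquare: lon ⌊0.05346/0.0833333⌋ = 0 → a; lat ⌊0.63963/0.0416667⌋ = 15 → p.
Extended square: lon ⌊0.05346/0.00833333⌋ = 6; lat ⌊0.01463/0.00416667⌋ = 3.

ML85ap63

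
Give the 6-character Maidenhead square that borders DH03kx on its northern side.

DH04ka

Latitude subsquare x = 23; +1 → 24, wraps to 0 = a, carry into square.
Latitude square 3; +1 → 4.
The longitude characters are unchanged.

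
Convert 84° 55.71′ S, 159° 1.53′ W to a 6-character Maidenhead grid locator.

Add 180° to longitude and 90° to latitude: 20.9745, 5.0715.
Field: 20.9745/20 → 1 → B, 5.0715/10 → 0 → A; chars BA.
Square: 0.9745/2 → 0, 5.0715/1 → 5; chars 05.
Subsquare: 0.9745/0.0833333 → 11 → l, 0.0715/0.0416667 → 1 → b; chars lb.

BA05lb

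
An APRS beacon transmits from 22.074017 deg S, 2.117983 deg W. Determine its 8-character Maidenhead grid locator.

IG87ww52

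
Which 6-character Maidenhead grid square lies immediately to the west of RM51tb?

RM51sb

Longitude subsquare t = 19; −1 → 18 = s.
The latitude characters are unchanged.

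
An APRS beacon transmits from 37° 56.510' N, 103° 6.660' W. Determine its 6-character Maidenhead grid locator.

DM87kw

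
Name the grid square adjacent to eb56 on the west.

EB46

Longitude square 5; −1 → 4.
The latitude characters are unchanged.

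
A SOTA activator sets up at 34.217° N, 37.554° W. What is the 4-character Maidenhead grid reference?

HM14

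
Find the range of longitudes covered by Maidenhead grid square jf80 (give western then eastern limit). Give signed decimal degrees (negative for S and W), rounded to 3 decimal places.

Field J=9, F=5: +9·20° lon, +5·10° lat → SW at lon 0°, lat -40°.
Square 8, 0: +8·2° lon, +0·1° lat → SW at lon 16°, lat -40°.
Cell spans 2° lon × 1° lat.
west 16.000, east 18.000.

16.000, 18.000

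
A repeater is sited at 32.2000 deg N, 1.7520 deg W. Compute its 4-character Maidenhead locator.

IM92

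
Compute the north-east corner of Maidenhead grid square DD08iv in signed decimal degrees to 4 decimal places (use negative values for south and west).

-51.0833, -119.2500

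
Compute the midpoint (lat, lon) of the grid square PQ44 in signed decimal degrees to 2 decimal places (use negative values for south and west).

Field P=15, Q=16: +15·20° lon, +16·10° lat → SW at lon 120°, lat 70°.
Square 4, 4: +4·2° lon, +4·1° lat → SW at lon 128°, lat 74°.
Cell spans 2° lon × 1° lat. Centre is SW corner plus half of each.
latitude 74.50, longitude 129.00.

74.50, 129.00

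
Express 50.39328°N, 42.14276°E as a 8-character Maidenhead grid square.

LO10bj74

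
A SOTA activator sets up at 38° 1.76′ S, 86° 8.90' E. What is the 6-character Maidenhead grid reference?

NF31bx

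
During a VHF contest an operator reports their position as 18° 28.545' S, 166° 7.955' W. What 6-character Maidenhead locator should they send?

Shift to the Maidenhead origin (180°W, 90°S): lon 13.8674, lat 71.5242.
Field: lon ⌊13.8674/20⌋ = 0 → A; lat ⌊71.5242/10⌋ = 7 → H.
Square: lon ⌊13.8674/2⌋ = 6; lat ⌊1.5242/1⌋ = 1.
Subsquare: lon ⌊1.8674/0.0833333⌋ = 22 → w; lat ⌊0.5242/0.0416667⌋ = 12 → m.

AH61wm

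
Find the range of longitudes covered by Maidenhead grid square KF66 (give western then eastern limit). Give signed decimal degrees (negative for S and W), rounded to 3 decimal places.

32.000, 34.000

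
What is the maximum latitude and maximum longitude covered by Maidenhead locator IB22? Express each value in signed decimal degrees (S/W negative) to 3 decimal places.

Field I=8, B=1: +8·20° lon, +1·10° lat → SW at lon -20°, lat -80°.
Square 2, 2: +2·2° lon, +2·1° lat → SW at lon -16°, lat -78°.
Cell spans 2° lon × 1° lat. NE corner is SW corner plus one full cell.
latitude -77.000, longitude -14.000.

-77.000, -14.000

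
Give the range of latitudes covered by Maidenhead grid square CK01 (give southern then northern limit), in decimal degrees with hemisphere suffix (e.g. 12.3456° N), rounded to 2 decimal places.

11.00° N, 12.00° N

Field C=2, K=10: +2·20° lon, +10·10° lat → SW at lon -140°, lat 10°.
Square 0, 1: +0·2° lon, +1·1° lat → SW at lon -140°, lat 11°.
Cell spans 2° lon × 1° lat.
south 11.00° N, north 12.00° N.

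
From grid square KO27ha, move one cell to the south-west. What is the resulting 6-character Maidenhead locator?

KO26gx

Longitude subsquare h = 7; −1 → 6 = g.
Latitude subsquare a = 0; −1 → -1, wraps to 23 = x, carry into square.
Latitude square 7; −1 → 6.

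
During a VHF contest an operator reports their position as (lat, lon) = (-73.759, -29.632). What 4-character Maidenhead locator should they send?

HB56

Offset from 180°W / 90°S: lon 150.37°, lat 16.24°.
Field: 150.37/20 → 7 → H, 16.24/10 → 1 → B; chars HB.
Square: 10.37/2 → 5, 6.24/1 → 6; chars 56.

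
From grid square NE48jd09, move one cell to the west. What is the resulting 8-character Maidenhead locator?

Longitude extended square 0; −1 → -1, wraps to 9, carry into subsquare.
Longitude subsquare j = 9; −1 → 8 = i.
The latitude characters are unchanged.

NE48id99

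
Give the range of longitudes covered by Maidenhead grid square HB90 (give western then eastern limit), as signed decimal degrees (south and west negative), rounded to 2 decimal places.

-22.00, -20.00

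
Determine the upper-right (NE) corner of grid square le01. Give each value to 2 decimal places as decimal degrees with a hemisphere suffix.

48.00° S, 42.00° E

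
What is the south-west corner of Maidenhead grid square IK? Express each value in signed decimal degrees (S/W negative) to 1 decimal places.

10.0, -20.0

Field I=8, K=10: +8·20° lon, +10·10° lat → SW at lon -20°, lat 10°.
latitude 10.0, longitude -20.0.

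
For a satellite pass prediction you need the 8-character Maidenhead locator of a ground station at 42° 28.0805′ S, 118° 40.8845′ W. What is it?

DE07pm87

Offset from 180°W / 90°S: lon 61.31859°, lat 47.53199°.
Field: 61.31859/20 → 3 → D, 47.53199/10 → 4 → E; chars DE.
Square: 1.31859/2 → 0, 7.53199/1 → 7; chars 07.
Subsquare: 1.31859/0.0833333 → 15 → p, 0.53199/0.0416667 → 12 → m; chars pm.
Extended square: 0.06859/0.00833333 → 8, 0.03199/0.00416667 → 7; chars 87.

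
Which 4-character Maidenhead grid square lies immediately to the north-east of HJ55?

Longitude square 5; +1 → 6.
Latitude square 5; +1 → 6.

HJ66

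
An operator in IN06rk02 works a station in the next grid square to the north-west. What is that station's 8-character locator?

IN06qk93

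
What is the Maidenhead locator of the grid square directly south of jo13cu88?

JO13cu87

Latitude extended square 8; −1 → 7.
The longitude characters are unchanged.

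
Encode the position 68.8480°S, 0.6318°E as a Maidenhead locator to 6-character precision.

JC01hd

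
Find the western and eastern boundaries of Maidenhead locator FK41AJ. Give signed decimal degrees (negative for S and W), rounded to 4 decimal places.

-72.0000, -71.9167

Field F=5, K=10: +5·20° lon, +10·10° lat → SW at lon -80°, lat 10°.
Square 4, 1: +4·2° lon, +1·1° lat → SW at lon -72°, lat 11°.
Subsquare a=0, j=9: +0·0.0833333° lon, +9·0.0416667° lat → SW at lon -72°, lat 11.375°.
Cell spans 0.0833333° lon × 0.0416667° lat.
west -72.0000, east -71.9167.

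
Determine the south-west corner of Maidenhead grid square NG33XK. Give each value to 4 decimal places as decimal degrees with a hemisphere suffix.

Field N=13, G=6: +13·20° lon, +6·10° lat → SW at lon 80°, lat -30°.
Square 3, 3: +3·2° lon, +3·1° lat → SW at lon 86°, lat -27°.
Subsquare x=23, k=10: +23·0.0833333° lon, +10·0.0416667° lat → SW at lon 87.9167°, lat -26.5833°.
latitude 26.5833° S, longitude 87.9167° E.

26.5833° S, 87.9167° E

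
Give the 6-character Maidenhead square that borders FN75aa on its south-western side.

FN64xx

Longitude subsquare a = 0; −1 → -1, wraps to 23 = x, carry into square.
Longitude square 7; −1 → 6.
Latitude subsquare a = 0; −1 → -1, wraps to 23 = x, carry into square.
Latitude square 5; −1 → 4.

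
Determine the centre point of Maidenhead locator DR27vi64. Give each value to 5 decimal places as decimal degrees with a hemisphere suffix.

Field D=3, R=17: +3·20° lon, +17·10° lat → SW at lon -120°, lat 80°.
Square 2, 7: +2·2° lon, +7·1° lat → SW at lon -116°, lat 87°.
Subsquare v=21, i=8: +21·0.0833333° lon, +8·0.0416667° lat → SW at lon -114.25°, lat 87.3333°.
Extended square 6, 4: +6·0.00833333° lon, +4·0.00416667° lat → SW at lon -114.2°, lat 87.35°.
Cell spans 0.00833333° lon × 0.00416667° lat. Centre is SW corner plus half of each.
latitude 87.35208° N, longitude 114.19583° W.

87.35208° N, 114.19583° W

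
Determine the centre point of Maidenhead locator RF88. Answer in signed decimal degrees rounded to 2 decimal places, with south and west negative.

-31.50, 177.00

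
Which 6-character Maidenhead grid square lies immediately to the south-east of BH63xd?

Longitude subsquare x = 23; +1 → 24, wraps to 0 = a, carry into square.
Longitude square 6; +1 → 7.
Latitude subsquare d = 3; −1 → 2 = c.

BH73ac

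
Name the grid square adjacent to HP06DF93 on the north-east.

Longitude extended square 9; +1 → 10, wraps to 0, carry into subsquare.
Longitude subsquare d = 3; +1 → 4 = e.
Latitude extended square 3; +1 → 4.

HP06ef04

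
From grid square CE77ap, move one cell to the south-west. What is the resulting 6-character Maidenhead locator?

Longitude subsquare a = 0; −1 → -1, wraps to 23 = x, carry into square.
Longitude square 7; −1 → 6.
Latitude subsquare p = 15; −1 → 14 = o.

CE67xo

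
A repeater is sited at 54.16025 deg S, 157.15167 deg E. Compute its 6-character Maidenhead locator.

Offset from 180°W / 90°S: lon 337.1517°, lat 35.8398°.
Field: lon ⌊337.1517/20⌋ = 16 → Q; lat ⌊35.8398/10⌋ = 3 → D.
Square: lon ⌊17.1517/2⌋ = 8; lat ⌊5.8398/1⌋ = 5.
Subsquare: lon ⌊1.1517/0.0833333⌋ = 13 → n; lat ⌊0.8398/0.0416667⌋ = 20 → u.

QD85nu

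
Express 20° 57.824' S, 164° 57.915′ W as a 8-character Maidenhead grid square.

Offset from 180°W / 90°S: lon 15.03475°, lat 69.03627°.
Field: lon ⌊15.03475/20⌋ = 0 → A; lat ⌊69.03627/10⌋ = 6 → G.
Square: lon ⌊15.03475/2⌋ = 7; lat ⌊9.03627/1⌋ = 9.
Subsquare: lon ⌊1.03475/0.0833333⌋ = 12 → m; lat ⌊0.03627/0.0416667⌋ = 0 → a.
Extended square: lon ⌊0.03475/0.00833333⌋ = 4; lat ⌊0.03627/0.00416667⌋ = 8.

AG79ma48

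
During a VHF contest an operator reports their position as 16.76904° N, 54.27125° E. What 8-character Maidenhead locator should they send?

LK76ds24

Offset from 180°W / 90°S: lon 234.27125°, lat 106.76904°.
Field: 234.27125/20 → 11 → L, 106.76904/10 → 10 → K; chars LK.
Square: 14.27125/2 → 7, 6.76904/1 → 6; chars 76.
Subsquare: 0.27125/0.0833333 → 3 → d, 0.76904/0.0416667 → 18 → s; chars ds.
Extended square: 0.02125/0.00833333 → 2, 0.01904/0.00416667 → 4; chars 24.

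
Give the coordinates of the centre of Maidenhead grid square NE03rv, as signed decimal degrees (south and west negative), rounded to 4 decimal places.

-46.1042, 81.4583

Field N=13, E=4: +13·20° lon, +4·10° lat → SW at lon 80°, lat -50°.
Square 0, 3: +0·2° lon, +3·1° lat → SW at lon 80°, lat -47°.
Subsquare r=17, v=21: +17·0.0833333° lon, +21·0.0416667° lat → SW at lon 81.4167°, lat -46.125°.
Cell spans 0.0833333° lon × 0.0416667° lat. Centre is SW corner plus half of each.
latitude -46.1042, longitude 81.4583.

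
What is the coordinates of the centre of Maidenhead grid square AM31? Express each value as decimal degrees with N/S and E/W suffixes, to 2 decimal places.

31.50° N, 173.00° W

Field A=0, M=12: +0·20° lon, +12·10° lat → SW at lon -180°, lat 30°.
Square 3, 1: +3·2° lon, +1·1° lat → SW at lon -174°, lat 31°.
Cell spans 2° lon × 1° lat. Centre is SW corner plus half of each.
latitude 31.50° N, longitude 173.00° W.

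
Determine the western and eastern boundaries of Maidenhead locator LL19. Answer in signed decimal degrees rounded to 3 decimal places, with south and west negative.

42.000, 44.000

Field L=11, L=11: +11·20° lon, +11·10° lat → SW at lon 40°, lat 20°.
Square 1, 9: +1·2° lon, +9·1° lat → SW at lon 42°, lat 29°.
Cell spans 2° lon × 1° lat.
west 42.000, east 44.000.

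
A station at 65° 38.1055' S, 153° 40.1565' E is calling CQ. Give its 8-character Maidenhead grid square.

QC64ui07

Offset from 180°W / 90°S: lon 333.66927°, lat 24.36491°.
Field (20°×10°, letters A–R): lon ⌊333.66927/20⌋ = 16 → Q; lat ⌊24.36491/10⌋ = 2 → C.
Square (2°×1°, digits 0–9): lon ⌊13.66927/2⌋ = 6; lat ⌊4.36491/1⌋ = 4.
Subsquare (5′×2.5′, letters a–x): lon ⌊1.66927/0.0833333⌋ = 20 → u; lat ⌊0.36491/0.0416667⌋ = 8 → i.
Extended square (30″×15″, digits 0–9): lon ⌊0.00261/0.00833333⌋ = 0; lat ⌊0.03157/0.00416667⌋ = 7.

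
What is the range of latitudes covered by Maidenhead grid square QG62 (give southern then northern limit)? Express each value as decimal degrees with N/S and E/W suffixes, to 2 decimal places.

Field Q=16, G=6: +16·20° lon, +6·10° lat → SW at lon 140°, lat -30°.
Square 6, 2: +6·2° lon, +2·1° lat → SW at lon 152°, lat -28°.
Cell spans 2° lon × 1° lat.
south 28.00° S, north 27.00° S.

28.00° S, 27.00° S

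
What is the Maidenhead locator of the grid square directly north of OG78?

Latitude square 8; +1 → 9.
The longitude characters are unchanged.

OG79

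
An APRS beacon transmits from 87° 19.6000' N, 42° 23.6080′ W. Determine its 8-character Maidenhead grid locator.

GR87th28

Offset from 180°W / 90°S: lon 137.60653°, lat 177.32667°.
Field (20°×10°, letters A–R): lon ⌊137.60653/20⌋ = 6 → G; lat ⌊177.32667/10⌋ = 17 → R.
Square (2°×1°, digits 0–9): lon ⌊17.60653/2⌋ = 8; lat ⌊7.32667/1⌋ = 7.
Subsquare (5′×2.5′, letters a–x): lon ⌊1.60653/0.0833333⌋ = 19 → t; lat ⌊0.32667/0.0416667⌋ = 7 → h.
Extended square (30″×15″, digits 0–9): lon ⌊0.02320/0.00833333⌋ = 2; lat ⌊0.03500/0.00416667⌋ = 8.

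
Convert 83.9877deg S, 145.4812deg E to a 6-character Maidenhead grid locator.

QA26ra

Offset from 180°W / 90°S: lon 325.4812°, lat 6.0123°.
Field: 325.4812/20 → 16 → Q, 6.0123/10 → 0 → A; chars QA.
Square: 5.4812/2 → 2, 6.0123/1 → 6; chars 26.
Subsquare: 1.4812/0.0833333 → 17 → r, 0.0123/0.0416667 → 0 → a; chars ra.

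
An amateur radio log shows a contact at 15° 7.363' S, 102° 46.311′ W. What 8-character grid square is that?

DH84ov70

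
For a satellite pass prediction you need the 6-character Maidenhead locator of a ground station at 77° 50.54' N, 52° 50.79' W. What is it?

GQ37nu

Add 180° to longitude and 90° to latitude: 127.1535, 167.8423.
Field: 127.1535/20 → 6 → G, 167.8423/10 → 16 → Q; chars GQ.
Square: 7.1535/2 → 3, 7.8423/1 → 7; chars 37.
Subsquare: 1.1535/0.0833333 → 13 → n, 0.8423/0.0416667 → 20 → u; chars nu.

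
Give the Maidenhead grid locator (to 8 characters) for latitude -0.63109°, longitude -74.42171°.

FI29si98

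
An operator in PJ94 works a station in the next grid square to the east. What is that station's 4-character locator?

QJ04

Longitude square 9; +1 → 10, wraps to 0, carry into field.
Longitude field P = 15; +1 → 16 = Q.
The latitude characters are unchanged.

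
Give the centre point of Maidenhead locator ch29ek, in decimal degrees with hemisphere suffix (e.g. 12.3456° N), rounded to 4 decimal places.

Field C=2, H=7: +2·20° lon, +7·10° lat → SW at lon -140°, lat -20°.
Square 2, 9: +2·2° lon, +9·1° lat → SW at lon -136°, lat -11°.
Subsquare e=4, k=10: +4·0.0833333° lon, +10·0.0416667° lat → SW at lon -135.667°, lat -10.5833°.
Cell spans 0.0833333° lon × 0.0416667° lat. Centre is SW corner plus half of each.
latitude 10.5625° S, longitude 135.6250° W.

10.5625° S, 135.6250° W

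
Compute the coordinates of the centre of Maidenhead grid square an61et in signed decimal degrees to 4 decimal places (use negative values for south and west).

41.8125, -167.6250

Field A=0, N=13: +0·20° lon, +13·10° lat → SW at lon -180°, lat 40°.
Square 6, 1: +6·2° lon, +1·1° lat → SW at lon -168°, lat 41°.
Subsquare e=4, t=19: +4·0.0833333° lon, +19·0.0416667° lat → SW at lon -167.667°, lat 41.7917°.
Cell spans 0.0833333° lon × 0.0416667° lat. Centre is SW corner plus half of each.
latitude 41.8125, longitude -167.6250.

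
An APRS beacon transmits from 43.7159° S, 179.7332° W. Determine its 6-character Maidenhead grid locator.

AE06dg

Offset from 180°W / 90°S: lon 0.2668°, lat 46.2841°.
Field: lon ⌊0.2668/20⌋ = 0 → A; lat ⌊46.2841/10⌋ = 4 → E.
Square: lon ⌊0.2668/2⌋ = 0; lat ⌊6.2841/1⌋ = 6.
Subsquare: lon ⌊0.2668/0.0833333⌋ = 3 → d; lat ⌊0.2841/0.0416667⌋ = 6 → g.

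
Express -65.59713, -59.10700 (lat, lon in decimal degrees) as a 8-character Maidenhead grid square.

Offset from 180°W / 90°S: lon 120.89300°, lat 24.40287°.
Field (20°×10°, letters A–R): 120.89300/20 → 6 → G, 24.40287/10 → 2 → C; chars GC.
Square (2°×1°, digits 0–9): 0.89300/2 → 0, 4.40287/1 → 4; chars 04.
Subsquare (5′×2.5′, letters a–x): 0.89300/0.0833333 → 10 → k, 0.40287/0.0416667 → 9 → j; chars kj.
Extended square (30″×15″, digits 0–9): 0.05967/0.00833333 → 7, 0.02787/0.00416667 → 6; chars 76.

GC04kj76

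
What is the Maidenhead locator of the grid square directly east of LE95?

ME05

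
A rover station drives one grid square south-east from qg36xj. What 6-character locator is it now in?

QG46ai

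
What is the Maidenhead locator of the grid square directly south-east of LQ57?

Longitude square 5; +1 → 6.
Latitude square 7; −1 → 6.

LQ66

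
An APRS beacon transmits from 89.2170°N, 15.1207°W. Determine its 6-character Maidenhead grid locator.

Shift to the Maidenhead origin (180°W, 90°S): lon 164.8793, lat 179.2170.
Field (20°×10°, letters A–R): 164.8793/20 → 8 → I, 179.2170/10 → 17 → R; chars IR.
Square (2°×1°, digits 0–9): 4.8793/2 → 2, 9.2170/1 → 9; chars 29.
Subsquare (5′×2.5′, letters a–x): 0.8793/0.0833333 → 10 → k, 0.2170/0.0416667 → 5 → f; chars kf.

IR29kf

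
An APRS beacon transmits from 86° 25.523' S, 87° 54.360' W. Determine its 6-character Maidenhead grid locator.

EA63bn

Add 180° to longitude and 90° to latitude: 92.0940, 3.5746.
Field: 92.0940/20 → 4 → E, 3.5746/10 → 0 → A; chars EA.
Square: 12.0940/2 → 6, 3.5746/1 → 3; chars 63.
Subsquare: 0.0940/0.0833333 → 1 → b, 0.5746/0.0416667 → 13 → n; chars bn.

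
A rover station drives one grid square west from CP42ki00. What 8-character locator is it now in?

CP42ji90

Longitude extended square 0; −1 → -1, wraps to 9, carry into subsquare.
Longitude subsquare k = 10; −1 → 9 = j.
The latitude characters are unchanged.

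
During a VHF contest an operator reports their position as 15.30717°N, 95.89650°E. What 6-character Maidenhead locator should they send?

NK75wh

Add 180° to longitude and 90° to latitude: 275.8965, 105.3072.
Field (20°×10°, letters A–R): lon ⌊275.8965/20⌋ = 13 → N; lat ⌊105.3072/10⌋ = 10 → K.
Square (2°×1°, digits 0–9): lon ⌊15.8965/2⌋ = 7; lat ⌊5.3072/1⌋ = 5.
Subsquare (5′×2.5′, letters a–x): lon ⌊1.8965/0.0833333⌋ = 22 → w; lat ⌊0.3072/0.0416667⌋ = 7 → h.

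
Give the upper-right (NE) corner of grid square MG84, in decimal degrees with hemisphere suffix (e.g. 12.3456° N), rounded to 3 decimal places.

25.000° S, 78.000° E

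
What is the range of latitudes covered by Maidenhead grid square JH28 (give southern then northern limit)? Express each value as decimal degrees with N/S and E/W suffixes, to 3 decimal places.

Field J=9, H=7: +9·20° lon, +7·10° lat → SW at lon 0°, lat -20°.
Square 2, 8: +2·2° lon, +8·1° lat → SW at lon 4°, lat -12°.
Cell spans 2° lon × 1° lat.
south 12.000° S, north 11.000° S.

12.000° S, 11.000° S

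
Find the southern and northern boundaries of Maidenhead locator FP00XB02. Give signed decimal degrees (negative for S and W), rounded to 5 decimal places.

Field F=5, P=15: +5·20° lon, +15·10° lat → SW at lon -80°, lat 60°.
Square 0, 0: +0·2° lon, +0·1° lat → SW at lon -80°, lat 60°.
Subsquare x=23, b=1: +23·0.0833333° lon, +1·0.0416667° lat → SW at lon -78.0833°, lat 60.0417°.
Extended square 0, 2: +0·0.00833333° lon, +2·0.00416667° lat → SW at lon -78.0833°, lat 60.05°.
Cell spans 0.00833333° lon × 0.00416667° lat.
south 60.05000, north 60.05417.

60.05000, 60.05417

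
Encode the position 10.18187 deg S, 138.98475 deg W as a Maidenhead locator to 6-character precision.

CH09mt

Offset from 180°W / 90°S: lon 41.0153°, lat 79.8181°.
Field: 41.0153/20 → 2 → C, 79.8181/10 → 7 → H; chars CH.
Square: 1.0153/2 → 0, 9.8181/1 → 9; chars 09.
Subsquare: 1.0153/0.0833333 → 12 → m, 0.8181/0.0416667 → 19 → t; chars mt.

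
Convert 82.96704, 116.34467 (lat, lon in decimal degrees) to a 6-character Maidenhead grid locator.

Offset from 180°W / 90°S: lon 296.3447°, lat 172.9670°.
Field: lon ⌊296.3447/20⌋ = 14 → O; lat ⌊172.9670/10⌋ = 17 → R.
Square: lon ⌊16.3447/2⌋ = 8; lat ⌊2.9670/1⌋ = 2.
Subsquare: lon ⌊0.3447/0.0833333⌋ = 4 → e; lat ⌊0.9670/0.0416667⌋ = 23 → x.

OR82ex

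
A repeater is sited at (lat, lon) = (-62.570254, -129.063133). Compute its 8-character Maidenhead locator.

CC57lk23

Offset from 180°W / 90°S: lon 50.93687°, lat 27.42975°.
Field (20°×10°, letters A–R): 50.93687/20 → 2 → C, 27.42975/10 → 2 → C; chars CC.
Square (2°×1°, digits 0–9): 10.93687/2 → 5, 7.42975/1 → 7; chars 57.
Subsquare (5′×2.5′, letters a–x): 0.93687/0.0833333 → 11 → l, 0.42975/0.0416667 → 10 → k; chars lk.
Extended square (30″×15″, digits 0–9): 0.02020/0.00833333 → 2, 0.01308/0.00416667 → 3; chars 23.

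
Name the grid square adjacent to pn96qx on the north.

PN97qa

Latitude subsquare x = 23; +1 → 24, wraps to 0 = a, carry into square.
Latitude square 6; +1 → 7.
The longitude characters are unchanged.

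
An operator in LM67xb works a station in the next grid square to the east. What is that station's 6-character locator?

Longitude subsquare x = 23; +1 → 24, wraps to 0 = a, carry into square.
Longitude square 6; +1 → 7.
The latitude characters are unchanged.

LM77ab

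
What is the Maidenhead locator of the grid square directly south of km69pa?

Latitude subsquare a = 0; −1 → -1, wraps to 23 = x, carry into square.
Latitude square 9; −1 → 8.
The longitude characters are unchanged.

KM68px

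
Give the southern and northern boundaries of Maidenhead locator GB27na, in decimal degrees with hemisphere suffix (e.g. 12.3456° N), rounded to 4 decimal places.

73.0000° S, 72.9583° S

Field G=6, B=1: +6·20° lon, +1·10° lat → SW at lon -60°, lat -80°.
Square 2, 7: +2·2° lon, +7·1° lat → SW at lon -56°, lat -73°.
Subsquare n=13, a=0: +13·0.0833333° lon, +0·0.0416667° lat → SW at lon -54.9167°, lat -73°.
Cell spans 0.0833333° lon × 0.0416667° lat.
south 73.0000° S, north 72.9583° S.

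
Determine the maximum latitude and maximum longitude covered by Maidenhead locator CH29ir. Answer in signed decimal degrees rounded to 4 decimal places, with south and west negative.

-10.2500, -135.2500

Field C=2, H=7: +2·20° lon, +7·10° lat → SW at lon -140°, lat -20°.
Square 2, 9: +2·2° lon, +9·1° lat → SW at lon -136°, lat -11°.
Subsquare i=8, r=17: +8·0.0833333° lon, +17·0.0416667° lat → SW at lon -135.333°, lat -10.2917°.
Cell spans 0.0833333° lon × 0.0416667° lat. NE corner is SW corner plus one full cell.
latitude -10.2500, longitude -135.2500.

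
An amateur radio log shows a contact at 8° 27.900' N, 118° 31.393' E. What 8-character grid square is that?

Shift to the Maidenhead origin (180°W, 90°S): lon 298.52322, lat 98.46500.
Field (20°×10°, letters A–R): lon ⌊298.52322/20⌋ = 14 → O; lat ⌊98.46500/10⌋ = 9 → J.
Square (2°×1°, digits 0–9): lon ⌊18.52322/2⌋ = 9; lat ⌊8.46500/1⌋ = 8.
Subsquare (5′×2.5′, letters a–x): lon ⌊0.52322/0.0833333⌋ = 6 → g; lat ⌊0.46500/0.0416667⌋ = 11 → l.
Extended square (30″×15″, digits 0–9): lon ⌊0.02322/0.00833333⌋ = 2; lat ⌊0.00667/0.00416667⌋ = 1.

OJ98gl21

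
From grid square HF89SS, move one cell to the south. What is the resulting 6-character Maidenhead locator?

HF89sr

Latitude subsquare s = 18; −1 → 17 = r.
The longitude characters are unchanged.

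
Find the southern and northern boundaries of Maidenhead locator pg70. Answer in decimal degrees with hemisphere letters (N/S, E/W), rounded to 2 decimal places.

Field P=15, G=6: +15·20° lon, +6·10° lat → SW at lon 120°, lat -30°.
Square 7, 0: +7·2° lon, +0·1° lat → SW at lon 134°, lat -30°.
Cell spans 2° lon × 1° lat.
south 30.00° S, north 29.00° S.

30.00° S, 29.00° S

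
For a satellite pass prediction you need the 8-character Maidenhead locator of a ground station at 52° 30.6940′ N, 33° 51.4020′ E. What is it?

KO62wm22

Shift to the Maidenhead origin (180°W, 90°S): lon 213.85670, lat 142.51157.
Field (20°×10°, letters A–R): lon ⌊213.85670/20⌋ = 10 → K; lat ⌊142.51157/10⌋ = 14 → O.
Square (2°×1°, digits 0–9): lon ⌊13.85670/2⌋ = 6; lat ⌊2.51157/1⌋ = 2.
Subsquare (5′×2.5′, letters a–x): lon ⌊1.85670/0.0833333⌋ = 22 → w; lat ⌊0.51157/0.0416667⌋ = 12 → m.
Extended square (30″×15″, digits 0–9): lon ⌊0.02337/0.00833333⌋ = 2; lat ⌊0.01157/0.00416667⌋ = 2.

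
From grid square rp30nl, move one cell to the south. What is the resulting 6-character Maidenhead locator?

Latitude subsquare l = 11; −1 → 10 = k.
The longitude characters are unchanged.

RP30nk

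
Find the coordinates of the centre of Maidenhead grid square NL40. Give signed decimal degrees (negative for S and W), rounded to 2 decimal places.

20.50, 89.00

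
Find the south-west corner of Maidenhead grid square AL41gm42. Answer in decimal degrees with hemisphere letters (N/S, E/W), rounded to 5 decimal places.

Field A=0, L=11: +0·20° lon, +11·10° lat → SW at lon -180°, lat 20°.
Square 4, 1: +4·2° lon, +1·1° lat → SW at lon -172°, lat 21°.
Subsquare g=6, m=12: +6·0.0833333° lon, +12·0.0416667° lat → SW at lon -171.5°, lat 21.5°.
Extended square 4, 2: +4·0.00833333° lon, +2·0.00416667° lat → SW at lon -171.467°, lat 21.5083°.
latitude 21.50833° N, longitude 171.46667° W.

21.50833° N, 171.46667° W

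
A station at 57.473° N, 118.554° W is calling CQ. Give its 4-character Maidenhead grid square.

DO07

Shift to the Maidenhead origin (180°W, 90°S): lon 61.45, lat 147.47.
Field: 61.45/20 → 3 → D, 147.47/10 → 14 → O; chars DO.
Square: 1.45/2 → 0, 7.47/1 → 7; chars 07.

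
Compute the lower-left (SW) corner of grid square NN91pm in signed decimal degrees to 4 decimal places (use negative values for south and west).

Field N=13, N=13: +13·20° lon, +13·10° lat → SW at lon 80°, lat 40°.
Square 9, 1: +9·2° lon, +1·1° lat → SW at lon 98°, lat 41°.
Subsquare p=15, m=12: +15·0.0833333° lon, +12·0.0416667° lat → SW at lon 99.25°, lat 41.5°.
latitude 41.5000, longitude 99.2500.

41.5000, 99.2500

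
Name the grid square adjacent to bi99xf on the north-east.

CI09ag

Longitude subsquare x = 23; +1 → 24, wraps to 0 = a, carry into square.
Longitude square 9; +1 → 10, wraps to 0, carry into field.
Longitude field B = 1; +1 → 2 = C.
Latitude subsquare f = 5; +1 → 6 = g.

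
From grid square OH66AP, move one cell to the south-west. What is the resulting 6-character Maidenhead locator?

Longitude subsquare a = 0; −1 → -1, wraps to 23 = x, carry into square.
Longitude square 6; −1 → 5.
Latitude subsquare p = 15; −1 → 14 = o.

OH56xo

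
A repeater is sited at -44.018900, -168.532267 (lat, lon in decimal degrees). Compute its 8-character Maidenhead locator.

AE55rx65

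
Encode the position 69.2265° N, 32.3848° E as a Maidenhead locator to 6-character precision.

Offset from 180°W / 90°S: lon 212.3848°, lat 159.2265°.
Field (20°×10°, letters A–R): lon ⌊212.3848/20⌋ = 10 → K; lat ⌊159.2265/10⌋ = 15 → P.
Square (2°×1°, digits 0–9): lon ⌊12.3848/2⌋ = 6; lat ⌊9.2265/1⌋ = 9.
Subsquare (5′×2.5′, letters a–x): lon ⌊0.3848/0.0833333⌋ = 4 → e; lat ⌊0.2265/0.0416667⌋ = 5 → f.

KP69ef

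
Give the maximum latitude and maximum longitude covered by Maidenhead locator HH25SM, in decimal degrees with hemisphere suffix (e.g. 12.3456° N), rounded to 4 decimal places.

Field H=7, H=7: +7·20° lon, +7·10° lat → SW at lon -40°, lat -20°.
Square 2, 5: +2·2° lon, +5·1° lat → SW at lon -36°, lat -15°.
Subsquare s=18, m=12: +18·0.0833333° lon, +12·0.0416667° lat → SW at lon -34.5°, lat -14.5°.
Cell spans 0.0833333° lon × 0.0416667° lat. NE corner is SW corner plus one full cell.
latitude 14.4583° S, longitude 34.4167° W.

14.4583° S, 34.4167° W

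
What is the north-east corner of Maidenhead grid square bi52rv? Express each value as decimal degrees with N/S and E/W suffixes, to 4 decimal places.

Field B=1, I=8: +1·20° lon, +8·10° lat → SW at lon -160°, lat -10°.
Square 5, 2: +5·2° lon, +2·1° lat → SW at lon -150°, lat -8°.
Subsquare r=17, v=21: +17·0.0833333° lon, +21·0.0416667° lat → SW at lon -148.583°, lat -7.125°.
Cell spans 0.0833333° lon × 0.0416667° lat. NE corner is SW corner plus one full cell.
latitude 7.0833° S, longitude 148.5000° W.

7.0833° S, 148.5000° W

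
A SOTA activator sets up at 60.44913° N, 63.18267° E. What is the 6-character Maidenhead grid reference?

MP10ok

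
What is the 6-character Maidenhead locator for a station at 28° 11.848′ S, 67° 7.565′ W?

FG61kt

Offset from 180°W / 90°S: lon 112.8739°, lat 61.8025°.
Field: 112.8739/20 → 5 → F, 61.8025/10 → 6 → G; chars FG.
Square: 12.8739/2 → 6, 1.8025/1 → 1; chars 61.
Subsquare: 0.8739/0.0833333 → 10 → k, 0.8025/0.0416667 → 19 → t; chars kt.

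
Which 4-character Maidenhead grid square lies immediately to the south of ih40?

IG49

Latitude square 0; −1 → -1, wraps to 9, carry into field.
Latitude field H = 7; −1 → 6 = G.
The longitude characters are unchanged.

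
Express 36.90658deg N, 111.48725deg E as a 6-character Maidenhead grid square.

OM56rv

Add 180° to longitude and 90° to latitude: 291.4873, 126.9066.
Field: lon ⌊291.4873/20⌋ = 14 → O; lat ⌊126.9066/10⌋ = 12 → M.
Square: lon ⌊11.4873/2⌋ = 5; lat ⌊6.9066/1⌋ = 6.
Subsquare: lon ⌊1.4873/0.0833333⌋ = 17 → r; lat ⌊0.9066/0.0416667⌋ = 21 → v.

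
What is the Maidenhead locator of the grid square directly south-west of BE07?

AE96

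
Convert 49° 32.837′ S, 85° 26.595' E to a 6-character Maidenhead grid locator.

Shift to the Maidenhead origin (180°W, 90°S): lon 265.4433, lat 40.4527.
Field: lon ⌊265.4433/20⌋ = 13 → N; lat ⌊40.4527/10⌋ = 4 → E.
Square: lon ⌊5.4433/2⌋ = 2; lat ⌊0.4527/1⌋ = 0.
Subsquare: lon ⌊1.4433/0.0833333⌋ = 17 → r; lat ⌊0.4527/0.0416667⌋ = 10 → k.

NE20rk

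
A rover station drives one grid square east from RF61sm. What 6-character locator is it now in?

RF61tm

Longitude subsquare s = 18; +1 → 19 = t.
The latitude characters are unchanged.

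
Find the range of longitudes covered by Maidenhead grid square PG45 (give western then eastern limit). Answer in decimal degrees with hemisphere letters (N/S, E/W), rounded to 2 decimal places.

Field P=15, G=6: +15·20° lon, +6·10° lat → SW at lon 120°, lat -30°.
Square 4, 5: +4·2° lon, +5·1° lat → SW at lon 128°, lat -25°.
Cell spans 2° lon × 1° lat.
west 128.00° E, east 130.00° E.

128.00° E, 130.00° E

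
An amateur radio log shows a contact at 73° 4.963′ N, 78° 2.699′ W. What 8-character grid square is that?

FQ03xb49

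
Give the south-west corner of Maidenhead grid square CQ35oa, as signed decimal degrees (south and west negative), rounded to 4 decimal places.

75.0000, -132.8333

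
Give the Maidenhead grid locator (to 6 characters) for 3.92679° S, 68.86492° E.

Offset from 180°W / 90°S: lon 248.8649°, lat 86.0732°.
Field (20°×10°, letters A–R): lon ⌊248.8649/20⌋ = 12 → M; lat ⌊86.0732/10⌋ = 8 → I.
Square (2°×1°, digits 0–9): lon ⌊8.8649/2⌋ = 4; lat ⌊6.0732/1⌋ = 6.
Subsquare (5′×2.5′, letters a–x): lon ⌊0.8649/0.0833333⌋ = 10 → k; lat ⌊0.0732/0.0416667⌋ = 1 → b.

MI46kb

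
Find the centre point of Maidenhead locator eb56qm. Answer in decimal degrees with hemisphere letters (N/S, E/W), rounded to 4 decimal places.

73.4792° S, 88.6250° W

Field E=4, B=1: +4·20° lon, +1·10° lat → SW at lon -100°, lat -80°.
Square 5, 6: +5·2° lon, +6·1° lat → SW at lon -90°, lat -74°.
Subsquare q=16, m=12: +16·0.0833333° lon, +12·0.0416667° lat → SW at lon -88.6667°, lat -73.5°.
Cell spans 0.0833333° lon × 0.0416667° lat. Centre is SW corner plus half of each.
latitude 73.4792° S, longitude 88.6250° W.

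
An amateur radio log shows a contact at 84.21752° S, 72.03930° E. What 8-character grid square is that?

Add 180° to longitude and 90° to latitude: 252.03930, 5.78248.
Field: lon ⌊252.03930/20⌋ = 12 → M; lat ⌊5.78248/10⌋ = 0 → A.
Square: lon ⌊12.03930/2⌋ = 6; lat ⌊5.78248/1⌋ = 5.
Subsquare: lon ⌊0.03930/0.0833333⌋ = 0 → a; lat ⌊0.78248/0.0416667⌋ = 18 → s.
Extended square: lon ⌊0.03930/0.00833333⌋ = 4; lat ⌊0.03248/0.00416667⌋ = 7.

MA65as47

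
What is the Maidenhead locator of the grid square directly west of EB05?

Longitude square 0; −1 → -1, wraps to 9, carry into field.
Longitude field E = 4; −1 → 3 = D.
The latitude characters are unchanged.

DB95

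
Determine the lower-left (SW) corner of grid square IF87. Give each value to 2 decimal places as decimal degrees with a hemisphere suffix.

33.00° S, 4.00° W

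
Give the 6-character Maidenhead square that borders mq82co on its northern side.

MQ82cp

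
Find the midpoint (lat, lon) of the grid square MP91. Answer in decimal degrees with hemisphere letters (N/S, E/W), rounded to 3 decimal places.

61.500° N, 79.000° E

Field M=12, P=15: +12·20° lon, +15·10° lat → SW at lon 60°, lat 60°.
Square 9, 1: +9·2° lon, +1·1° lat → SW at lon 78°, lat 61°.
Cell spans 2° lon × 1° lat. Centre is SW corner plus half of each.
latitude 61.500° N, longitude 79.000° E.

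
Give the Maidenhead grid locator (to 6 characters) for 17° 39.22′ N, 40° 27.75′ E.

LK07fp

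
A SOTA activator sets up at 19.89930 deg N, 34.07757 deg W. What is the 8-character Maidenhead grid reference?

HK29xv05

Add 180° to longitude and 90° to latitude: 145.92243, 109.89930.
Field: lon ⌊145.92243/20⌋ = 7 → H; lat ⌊109.89930/10⌋ = 10 → K.
Square: lon ⌊5.92243/2⌋ = 2; lat ⌊9.89930/1⌋ = 9.
Subsquare: lon ⌊1.92243/0.0833333⌋ = 23 → x; lat ⌊0.89930/0.0416667⌋ = 21 → v.
Extended square: lon ⌊0.00576/0.00833333⌋ = 0; lat ⌊0.02430/0.00416667⌋ = 5.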